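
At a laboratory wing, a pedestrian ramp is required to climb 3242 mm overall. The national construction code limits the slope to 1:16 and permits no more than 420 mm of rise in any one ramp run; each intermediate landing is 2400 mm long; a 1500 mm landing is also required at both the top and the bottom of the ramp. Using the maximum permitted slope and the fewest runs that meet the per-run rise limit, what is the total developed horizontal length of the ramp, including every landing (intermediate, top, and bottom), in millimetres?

⌈3242/420⌉ = 8 ramp runs. That means 7 intermediate landings.
Ramp run (horizontal) at 1:16: 3242 × 16 = 51872 mm.
7 intermediate landings contribute 7 × 2400 = 16800 mm.
Top and bottom landings: 2 × 1500 = 3000 mm.
Total = 51872 + 16800 + 3000 = 71672 mm.

71672 mm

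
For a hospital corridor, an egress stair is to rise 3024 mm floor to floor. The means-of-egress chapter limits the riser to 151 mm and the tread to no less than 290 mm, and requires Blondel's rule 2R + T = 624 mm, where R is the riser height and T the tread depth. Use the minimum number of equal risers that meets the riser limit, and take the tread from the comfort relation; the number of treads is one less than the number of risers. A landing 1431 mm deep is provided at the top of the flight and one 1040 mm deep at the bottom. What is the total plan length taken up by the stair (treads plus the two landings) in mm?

9191 mm

At most 151 each: 3024/151 = 20.03, giving 21 risers.
Riser R = 3024 / 21 = 144 mm, within the 151 mm limit.
From 2R + T = 624: T = 624 − 288 = 336 mm.
Treads = 21 − 1 = 20; going = 20 × 336 = 6720 mm.
Enclosure = 6720 + 1431 + 1040 = 9191 mm.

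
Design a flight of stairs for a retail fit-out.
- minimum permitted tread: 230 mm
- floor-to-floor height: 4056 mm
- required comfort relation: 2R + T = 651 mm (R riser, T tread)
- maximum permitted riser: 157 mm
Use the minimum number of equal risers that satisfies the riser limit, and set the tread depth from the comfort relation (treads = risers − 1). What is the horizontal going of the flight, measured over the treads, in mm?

4056 / 157 = 25.83, so 26 risers are needed.
Each riser is 4056/26 = 156 mm (≤ 157 mm).
From 2R + T = 651: T = 651 − 312 = 339 mm.
Treads = 26 − 1 = 25; going = 25 × 339 = 8475 mm.

8475 mm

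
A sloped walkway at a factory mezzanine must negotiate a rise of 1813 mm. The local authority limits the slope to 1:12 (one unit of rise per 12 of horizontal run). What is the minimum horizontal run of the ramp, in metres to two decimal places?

Run = rise × 12 = 1813 × 12 = 21756 mm.
21756 mm = 21.76 m.

21.76 m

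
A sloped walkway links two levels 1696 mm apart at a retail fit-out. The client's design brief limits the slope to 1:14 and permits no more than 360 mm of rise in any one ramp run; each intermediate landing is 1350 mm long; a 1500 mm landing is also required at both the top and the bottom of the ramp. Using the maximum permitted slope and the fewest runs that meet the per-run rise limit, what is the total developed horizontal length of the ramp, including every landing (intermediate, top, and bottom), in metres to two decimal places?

32.14 m

1696 / 360 = 4.71, so 5 ramp runs are needed. That means 4 intermediate landings.
Ramp run (horizontal) at 1:14: 1696 × 14 = 23744 mm.
Intermediate landings: 4 × 1350 = 5400 mm.
Top and bottom landings: 2 × 1500 = 3000 mm.
Total = 23744 + 5400 + 3000 = 32144 mm.
= 32.14 m.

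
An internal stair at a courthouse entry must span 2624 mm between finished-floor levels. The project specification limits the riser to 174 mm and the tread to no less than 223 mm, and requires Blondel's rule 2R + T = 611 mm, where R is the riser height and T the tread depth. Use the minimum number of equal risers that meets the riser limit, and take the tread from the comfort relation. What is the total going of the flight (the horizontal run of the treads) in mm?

4245 mm

At most 174 each: 2624/174 = 15.08, giving 16 risers.
Each riser is 2624/16 = 164 mm (≤ 174 mm).
From 2R + T = 611: T = 611 − 328 = 283 mm.
Going = (16 − 1) × 283 = 4245 mm.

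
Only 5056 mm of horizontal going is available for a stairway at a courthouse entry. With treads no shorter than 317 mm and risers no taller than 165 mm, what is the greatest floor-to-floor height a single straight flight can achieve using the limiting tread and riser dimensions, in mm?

2640 mm

5056 / 317 = 15.95, so 15 treads fit.
Risers = treads + 1 = 16.
Maximum height = 16 × 165 = 2640 mm.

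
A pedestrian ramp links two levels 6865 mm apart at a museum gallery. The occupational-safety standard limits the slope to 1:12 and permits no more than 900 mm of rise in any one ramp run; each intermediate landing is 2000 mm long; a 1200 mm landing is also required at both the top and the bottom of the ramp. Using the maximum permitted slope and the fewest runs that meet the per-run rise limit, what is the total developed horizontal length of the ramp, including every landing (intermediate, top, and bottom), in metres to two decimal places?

⌈6865/900⌉ = 8 ramp runs. That means 7 intermediate landings.
Ramp run (horizontal) at 1:12: 6865 × 12 = 82380 mm.
Intermediate landings: 7 × 2000 = 14000 mm.
Top and bottom landings: 2 × 1200 = 2400 mm.
Total = 82380 + 14000 + 2400 = 98780 mm.
= 98.78 m.

98.78 m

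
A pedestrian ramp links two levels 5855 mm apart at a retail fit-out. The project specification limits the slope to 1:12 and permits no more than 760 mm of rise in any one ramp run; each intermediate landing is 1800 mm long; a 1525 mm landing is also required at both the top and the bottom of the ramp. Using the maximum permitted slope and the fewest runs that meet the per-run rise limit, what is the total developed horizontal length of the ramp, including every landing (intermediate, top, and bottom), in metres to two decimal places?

85.91 m

5855 / 760 = 7.704 → round up to 8 ramp runs. That means 7 intermediate landings.
Horizontal run for 5855 mm of rise at 1:12 is 5855 × 12 = 70260 mm.
7 intermediate landings contribute 7 × 1800 = 12600 mm.
Top and bottom landings: 2 × 1525 = 3050 mm.
Total = 70260 + 12600 + 3050 = 85910 mm.
= 85.91 m.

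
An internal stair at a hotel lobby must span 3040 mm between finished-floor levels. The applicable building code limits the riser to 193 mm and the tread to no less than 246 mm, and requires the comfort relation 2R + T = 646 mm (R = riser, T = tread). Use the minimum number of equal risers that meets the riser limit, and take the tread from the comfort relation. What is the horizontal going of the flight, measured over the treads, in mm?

3990 mm

3040 / 193 = 15.751 → round up to 16 risers.
Each riser is 3040/16 = 190 mm (≤ 193 mm).
Tread T = 646 − 2 × 190 = 266 mm (≥ 246 mm).
16 risers give 15 treads; going = 15 × 266 = 3990 mm.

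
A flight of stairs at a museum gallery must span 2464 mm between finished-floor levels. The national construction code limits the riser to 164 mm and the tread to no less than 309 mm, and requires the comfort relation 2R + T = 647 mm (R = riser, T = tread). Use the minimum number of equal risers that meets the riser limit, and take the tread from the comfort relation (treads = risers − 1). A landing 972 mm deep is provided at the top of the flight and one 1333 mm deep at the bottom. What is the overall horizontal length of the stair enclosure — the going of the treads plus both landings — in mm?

At most 164 each: 2464/164 = 15.02, giving 16 risers.
R = 2464 ÷ 16 = 154 mm.
Tread T = 647 − 2 × 154 = 339 mm (≥ 309 mm).
Treads = 16 − 1 = 15; going = 15 × 339 = 5085 mm.
Add landings: 5085 + 972 + 1333 = 7390 mm.

7390 mm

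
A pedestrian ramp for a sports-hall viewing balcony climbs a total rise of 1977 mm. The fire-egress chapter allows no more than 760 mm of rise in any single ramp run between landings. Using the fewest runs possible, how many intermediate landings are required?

2 intermediate landings

1977 / 760 = 2.60, so 3 ramp runs are needed.
3 runs are separated by 2 intermediate landings.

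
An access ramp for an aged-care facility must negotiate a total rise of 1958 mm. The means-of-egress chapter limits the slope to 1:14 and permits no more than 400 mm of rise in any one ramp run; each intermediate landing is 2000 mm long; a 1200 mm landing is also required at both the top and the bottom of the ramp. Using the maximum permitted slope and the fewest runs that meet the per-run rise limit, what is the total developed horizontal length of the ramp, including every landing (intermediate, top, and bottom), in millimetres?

37812 mm

At most 400 each: 1958/400 = 4.89, giving 5 ramp runs. That means 4 intermediate landings.
Ramp run (horizontal) at 1:14: 1958 × 14 = 27412 mm.
4 intermediate landings contribute 4 × 2000 = 8000 mm.
Top and bottom landings: 2 × 1200 = 2400 mm.
Total = 27412 + 8000 + 2400 = 37812 mm.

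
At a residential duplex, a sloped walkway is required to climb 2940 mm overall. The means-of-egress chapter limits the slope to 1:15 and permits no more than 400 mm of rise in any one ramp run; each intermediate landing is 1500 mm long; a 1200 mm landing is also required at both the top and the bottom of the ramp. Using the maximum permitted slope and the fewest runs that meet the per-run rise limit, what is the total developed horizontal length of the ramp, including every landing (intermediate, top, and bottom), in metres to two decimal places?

⌈2940/400⌉ = 8 ramp runs. That means 7 intermediate landings.
Horizontal run for 2940 mm of rise at 1:15 is 2940 × 15 = 44100 mm.
Intermediate landings: 7 × 1500 = 10500 mm.
Top and bottom landings: 2 × 1200 = 2400 mm.
Total = 44100 + 10500 + 2400 = 57000 mm.
= 57.00 m.

57.00 m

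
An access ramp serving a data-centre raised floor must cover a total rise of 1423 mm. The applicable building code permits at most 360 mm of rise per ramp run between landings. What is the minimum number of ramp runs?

⌈1423/360⌉ = 4 ramp runs.

4 runs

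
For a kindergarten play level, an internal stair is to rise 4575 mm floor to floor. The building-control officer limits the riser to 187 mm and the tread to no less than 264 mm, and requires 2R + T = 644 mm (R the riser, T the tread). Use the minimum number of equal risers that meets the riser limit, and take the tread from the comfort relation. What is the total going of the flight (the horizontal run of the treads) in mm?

6672 mm

At most 187 each: 4575/187 = 24.47, giving 25 risers.
R = 4575 ÷ 25 = 183 mm.
Tread T = 644 − 2 × 183 = 278 mm (≥ 264 mm).
Going = (25 − 1) × 278 = 6672 mm.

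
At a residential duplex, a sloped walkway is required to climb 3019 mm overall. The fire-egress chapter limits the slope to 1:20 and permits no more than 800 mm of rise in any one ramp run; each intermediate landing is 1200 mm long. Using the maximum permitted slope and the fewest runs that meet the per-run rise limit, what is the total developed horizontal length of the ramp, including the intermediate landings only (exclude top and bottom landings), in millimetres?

63980 mm

3019 / 800 = 3.77, so 4 ramp runs are needed. That means 3 intermediate landings.
Ramp run (horizontal) at 1:20: 3019 × 20 = 60380 mm.
3 intermediate landings contribute 3 × 1200 = 3600 mm.
Developed length = 60380 + 3600 = 63980 mm.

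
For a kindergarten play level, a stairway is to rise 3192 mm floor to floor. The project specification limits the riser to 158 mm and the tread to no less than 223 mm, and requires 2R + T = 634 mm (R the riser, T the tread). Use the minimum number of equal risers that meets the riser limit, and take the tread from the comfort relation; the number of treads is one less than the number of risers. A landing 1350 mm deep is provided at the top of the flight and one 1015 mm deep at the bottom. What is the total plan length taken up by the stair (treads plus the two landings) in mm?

3192 / 158 = 20.20, so 21 risers are needed.
R = 3192 ÷ 21 = 152 mm.
T = 634 − 2·152 = 330 mm, which satisfies the 223 mm minimum.
Treads = 21 − 1 = 20; going = 20 × 330 = 6600 mm.
Enclosure = 6600 + 1350 + 1015 = 8965 mm.

8965 mm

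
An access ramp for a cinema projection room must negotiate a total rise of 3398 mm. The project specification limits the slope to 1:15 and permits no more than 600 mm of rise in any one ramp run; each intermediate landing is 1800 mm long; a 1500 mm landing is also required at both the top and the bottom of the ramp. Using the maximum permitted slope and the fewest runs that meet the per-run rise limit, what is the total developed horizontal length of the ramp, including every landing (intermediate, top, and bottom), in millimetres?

3398 / 600 = 5.66, so 6 ramp runs are needed. That means 5 intermediate landings.
Horizontal run for 3398 mm of rise at 1:15 is 3398 × 15 = 50970 mm.
Intermediate landings: 5 × 1800 = 9000 mm.
Top and bottom landings: 2 × 1500 = 3000 mm.
Total = 50970 + 9000 + 3000 = 62970 mm.

62970 mm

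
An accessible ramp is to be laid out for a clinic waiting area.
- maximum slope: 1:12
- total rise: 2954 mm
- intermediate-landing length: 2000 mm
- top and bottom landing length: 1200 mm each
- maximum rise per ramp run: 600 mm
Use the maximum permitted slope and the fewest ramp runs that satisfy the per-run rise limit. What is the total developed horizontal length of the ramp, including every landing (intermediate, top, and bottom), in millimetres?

45848 mm

2954 / 600 = 4.923 → round up to 5 ramp runs. That means 4 intermediate landings.
Ramp run (horizontal) at 1:12: 2954 × 12 = 35448 mm.
Intermediate landings: 4 × 2000 = 8000 mm.
Top and bottom landings: 2 × 1200 = 2400 mm.
Total = 35448 + 8000 + 2400 = 45848 mm.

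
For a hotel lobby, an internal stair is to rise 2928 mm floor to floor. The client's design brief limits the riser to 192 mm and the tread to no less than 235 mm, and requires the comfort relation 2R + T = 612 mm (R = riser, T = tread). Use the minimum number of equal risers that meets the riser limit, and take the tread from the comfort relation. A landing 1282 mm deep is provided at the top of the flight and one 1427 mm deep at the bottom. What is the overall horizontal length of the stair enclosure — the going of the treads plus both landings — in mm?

6399 mm

2928 / 192 = 15.25, so 16 risers are needed.
Each riser is 2928/16 = 183 mm (≤ 192 mm).
From 2R + T = 612: T = 612 − 366 = 246 mm.
16 risers give 15 treads; going = 15 × 246 = 3690 mm.
Add landings: 3690 + 1282 + 1427 = 6399 mm.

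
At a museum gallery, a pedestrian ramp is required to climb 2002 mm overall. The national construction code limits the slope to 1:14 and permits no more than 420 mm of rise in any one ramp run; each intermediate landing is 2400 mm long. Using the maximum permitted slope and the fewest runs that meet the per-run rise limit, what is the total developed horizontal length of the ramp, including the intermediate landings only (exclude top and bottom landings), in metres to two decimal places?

37.63 m

2002 / 420 = 4.77, so 5 ramp runs are needed. That means 4 intermediate landings.
Horizontal run for 2002 mm of rise at 1:14 is 2002 × 14 = 28028 mm.
4 intermediate landings contribute 4 × 2400 = 9600 mm.
Developed length = 28028 + 9600 = 37628 mm.
= 37.63 m.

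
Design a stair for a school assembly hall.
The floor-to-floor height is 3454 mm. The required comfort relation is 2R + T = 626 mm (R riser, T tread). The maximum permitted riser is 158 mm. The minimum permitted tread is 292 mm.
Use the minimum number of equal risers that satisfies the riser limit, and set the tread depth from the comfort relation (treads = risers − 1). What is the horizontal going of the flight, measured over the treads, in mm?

6552 mm

3454 / 158 = 21.86, so 22 risers are needed.
Each riser is 3454/22 = 157 mm (≤ 158 mm).
Tread T = 626 − 2 × 157 = 312 mm (≥ 292 mm).
Going = (22 − 1) × 312 = 6552 mm.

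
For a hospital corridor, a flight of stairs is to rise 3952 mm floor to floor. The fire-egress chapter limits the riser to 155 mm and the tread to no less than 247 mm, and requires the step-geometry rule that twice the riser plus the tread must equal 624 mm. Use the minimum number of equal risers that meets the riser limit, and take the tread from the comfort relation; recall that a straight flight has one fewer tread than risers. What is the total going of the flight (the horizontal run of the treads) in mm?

8000 mm

At most 155 each: 3952/155 = 25.50, giving 26 risers.
Each riser is 3952/26 = 152 mm (≤ 155 mm).
From 2R + T = 624: T = 624 − 304 = 320 mm.
Going = (26 − 1) × 320 = 8000 mm.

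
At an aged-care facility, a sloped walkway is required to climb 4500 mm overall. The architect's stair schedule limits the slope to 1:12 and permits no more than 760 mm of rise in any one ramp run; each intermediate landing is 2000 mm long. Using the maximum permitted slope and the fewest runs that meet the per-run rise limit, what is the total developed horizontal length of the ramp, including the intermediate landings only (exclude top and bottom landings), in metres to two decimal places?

64.00 m

At most 760 each: 4500/760 = 5.92, giving 6 ramp runs. That means 5 intermediate landings.
Ramp run (horizontal) at 1:12: 4500 × 12 = 54000 mm.
Intermediate landings: 5 × 2000 = 10000 mm.
Total developed length = 54000 + 10000 = 64000 mm.
= 64.00 m.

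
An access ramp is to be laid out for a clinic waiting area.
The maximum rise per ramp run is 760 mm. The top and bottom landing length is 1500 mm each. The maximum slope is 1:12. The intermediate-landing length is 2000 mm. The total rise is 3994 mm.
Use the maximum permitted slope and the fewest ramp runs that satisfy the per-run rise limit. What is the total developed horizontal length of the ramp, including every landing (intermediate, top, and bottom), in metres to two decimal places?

60.93 m

3994 / 760 = 5.26, so 6 ramp runs are needed. That means 5 intermediate landings.
Ramp run (horizontal) at 1:12: 3994 × 12 = 47928 mm.
Intermediate landings: 5 × 2000 = 10000 mm.
Top and bottom landings: 2 × 1500 = 3000 mm.
Total = 47928 + 10000 + 3000 = 60928 mm.
= 60.93 m.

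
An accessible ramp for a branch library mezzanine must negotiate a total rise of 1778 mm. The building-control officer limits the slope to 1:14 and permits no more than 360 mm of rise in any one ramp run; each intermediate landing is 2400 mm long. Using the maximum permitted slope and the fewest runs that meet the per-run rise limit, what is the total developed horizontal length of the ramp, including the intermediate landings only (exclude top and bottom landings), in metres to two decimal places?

34.49 m

1778 / 360 = 4.94, so 5 ramp runs are needed. That means 4 intermediate landings.
Horizontal run for 1778 mm of rise at 1:14 is 1778 × 14 = 24892 mm.
4 intermediate landings contribute 4 × 2400 = 9600 mm.
Total developed length = 24892 + 9600 = 34492 mm.
= 34.49 m.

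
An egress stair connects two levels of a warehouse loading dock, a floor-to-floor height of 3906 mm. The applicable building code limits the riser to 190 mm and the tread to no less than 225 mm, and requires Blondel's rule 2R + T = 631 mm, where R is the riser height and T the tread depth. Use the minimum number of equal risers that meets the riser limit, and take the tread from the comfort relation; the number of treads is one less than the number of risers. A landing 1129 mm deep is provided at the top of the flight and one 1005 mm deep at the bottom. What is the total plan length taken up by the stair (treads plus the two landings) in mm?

3906 / 190 = 20.56, so 21 risers are needed.
Riser R = 3906 / 21 = 186 mm, within the 190 mm limit.
T = 631 − 2·186 = 259 mm, which satisfies the 225 mm minimum.
Going = (21 − 1) × 259 = 5180 mm.
Enclosure = 5180 + 1129 + 1005 = 7314 mm.

7314 mm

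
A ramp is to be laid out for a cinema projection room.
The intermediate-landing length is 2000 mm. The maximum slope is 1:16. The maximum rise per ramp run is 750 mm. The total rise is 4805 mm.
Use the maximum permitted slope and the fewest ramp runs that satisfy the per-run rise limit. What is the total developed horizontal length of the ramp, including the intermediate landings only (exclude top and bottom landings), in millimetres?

4805 / 750 = 6.407 → round up to 7 ramp runs. That means 6 intermediate landings.
Horizontal run for 4805 mm of rise at 1:16 is 4805 × 16 = 76880 mm.
6 intermediate landings contribute 6 × 2000 = 12000 mm.
Total developed length = 76880 + 12000 = 88880 mm.

88880 mm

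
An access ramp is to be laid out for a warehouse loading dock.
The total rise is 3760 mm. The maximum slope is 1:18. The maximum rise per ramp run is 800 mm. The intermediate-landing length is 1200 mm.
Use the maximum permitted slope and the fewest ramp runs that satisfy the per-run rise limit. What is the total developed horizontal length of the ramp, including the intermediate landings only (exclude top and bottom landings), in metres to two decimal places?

72.48 m

3760 / 800 = 4.700 → round up to 5 ramp runs. That means 4 intermediate landings.
Ramp run (horizontal) at 1:18: 3760 × 18 = 67680 mm.
Intermediate landings: 4 × 1200 = 4800 mm.
Developed length = 67680 + 4800 = 72480 mm.
= 72.48 m.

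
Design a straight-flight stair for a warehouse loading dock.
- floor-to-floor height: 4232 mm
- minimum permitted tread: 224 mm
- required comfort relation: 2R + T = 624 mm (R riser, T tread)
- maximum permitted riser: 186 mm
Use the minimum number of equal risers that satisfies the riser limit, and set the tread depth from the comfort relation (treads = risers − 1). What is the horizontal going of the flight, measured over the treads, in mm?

5632 mm

4232 / 186 = 22.75, so 23 risers are needed.
Riser R = 4232 / 23 = 184 mm, within the 186 mm limit.
From 2R + T = 624: T = 624 − 368 = 256 mm.
Treads = 23 − 1 = 22; going = 22 × 256 = 5632 mm.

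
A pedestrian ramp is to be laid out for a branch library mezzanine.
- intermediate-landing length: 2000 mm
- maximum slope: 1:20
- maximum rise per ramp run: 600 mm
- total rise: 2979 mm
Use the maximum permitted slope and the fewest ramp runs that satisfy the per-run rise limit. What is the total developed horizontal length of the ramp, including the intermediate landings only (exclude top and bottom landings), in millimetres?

2979 / 600 = 4.96, so 5 ramp runs are needed. That means 4 intermediate landings.
Ramp run (horizontal) at 1:20: 2979 × 20 = 59580 mm.
4 intermediate landings contribute 4 × 2000 = 8000 mm.
Total developed length = 59580 + 8000 = 67580 mm.

67580 mm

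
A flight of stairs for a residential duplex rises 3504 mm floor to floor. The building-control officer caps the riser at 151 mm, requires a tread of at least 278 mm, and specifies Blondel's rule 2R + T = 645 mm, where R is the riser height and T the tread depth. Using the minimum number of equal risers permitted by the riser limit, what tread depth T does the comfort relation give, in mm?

353 mm

⌈3504/151⌉ = 24 risers.
R = 3504 ÷ 24 = 146 mm.
From 2R + T = 645: T = 645 − 292 = 353 mm.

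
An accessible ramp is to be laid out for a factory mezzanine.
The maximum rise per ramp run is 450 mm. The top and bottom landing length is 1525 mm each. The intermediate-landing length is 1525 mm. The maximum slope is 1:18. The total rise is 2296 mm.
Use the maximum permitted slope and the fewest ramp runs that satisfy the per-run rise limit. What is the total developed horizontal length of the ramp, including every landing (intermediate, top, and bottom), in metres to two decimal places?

52.00 m

2296 / 450 = 5.10, so 6 ramp runs are needed. That means 5 intermediate landings.
Ramp run (horizontal) at 1:18: 2296 × 18 = 41328 mm.
5 intermediate landings contribute 5 × 1525 = 7625 mm.
Top and bottom landings: 2 × 1525 = 3050 mm.
Total = 41328 + 7625 + 3050 = 52003 mm.
= 52.00 m.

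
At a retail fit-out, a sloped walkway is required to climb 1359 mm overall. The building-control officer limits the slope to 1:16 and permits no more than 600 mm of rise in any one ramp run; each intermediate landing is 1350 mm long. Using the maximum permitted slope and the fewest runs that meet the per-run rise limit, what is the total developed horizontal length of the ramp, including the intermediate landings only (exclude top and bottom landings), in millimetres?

24444 mm

At most 600 each: 1359/600 = 2.27, giving 3 ramp runs. That means 2 intermediate landings.
Ramp run (horizontal) at 1:16: 1359 × 16 = 21744 mm.
Intermediate landings: 2 × 1350 = 2700 mm.
Developed length = 21744 + 2700 = 24444 mm.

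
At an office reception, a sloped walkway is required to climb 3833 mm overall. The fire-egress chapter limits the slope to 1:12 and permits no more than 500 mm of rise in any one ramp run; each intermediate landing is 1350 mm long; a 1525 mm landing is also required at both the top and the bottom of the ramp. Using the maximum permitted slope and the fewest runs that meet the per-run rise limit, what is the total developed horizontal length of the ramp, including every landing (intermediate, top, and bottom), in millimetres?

3833 / 500 = 7.666 → round up to 8 ramp runs. That means 7 intermediate landings.
Ramp run (horizontal) at 1:12: 3833 × 12 = 45996 mm.
7 intermediate landings contribute 7 × 1350 = 9450 mm.
Top and bottom landings: 2 × 1525 = 3050 mm.
Total = 45996 + 9450 + 3050 = 58496 mm.

58496 mm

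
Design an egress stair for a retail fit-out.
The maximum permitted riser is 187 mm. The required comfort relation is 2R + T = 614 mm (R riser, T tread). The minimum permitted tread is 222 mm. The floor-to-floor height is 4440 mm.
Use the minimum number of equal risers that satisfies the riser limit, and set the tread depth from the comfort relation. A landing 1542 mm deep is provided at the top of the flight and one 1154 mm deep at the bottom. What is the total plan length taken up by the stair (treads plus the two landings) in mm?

8308 mm

4440 / 187 = 23.74, so 24 risers are needed.
Each riser is 4440/24 = 185 mm (≤ 187 mm).
Tread T = 614 − 2 × 185 = 244 mm (≥ 222 mm).
Going = (24 − 1) × 244 = 5612 mm.
Enclosure = 5612 + 1542 + 1154 = 8308 mm.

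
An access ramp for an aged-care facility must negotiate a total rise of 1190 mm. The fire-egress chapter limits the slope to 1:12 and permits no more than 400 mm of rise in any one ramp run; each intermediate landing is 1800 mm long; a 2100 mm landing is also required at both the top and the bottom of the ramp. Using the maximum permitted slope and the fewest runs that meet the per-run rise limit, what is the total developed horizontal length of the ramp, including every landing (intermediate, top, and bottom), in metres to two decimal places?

1190 / 400 = 2.98, so 3 ramp runs are needed. That means 2 intermediate landings.
Horizontal run for 1190 mm of rise at 1:12 is 1190 × 12 = 14280 mm.
Intermediate landings: 2 × 1800 = 3600 mm.
Top and bottom landings: 2 × 2100 = 4200 mm.
Total = 14280 + 3600 + 4200 = 22080 mm.
= 22.08 m.

22.08 m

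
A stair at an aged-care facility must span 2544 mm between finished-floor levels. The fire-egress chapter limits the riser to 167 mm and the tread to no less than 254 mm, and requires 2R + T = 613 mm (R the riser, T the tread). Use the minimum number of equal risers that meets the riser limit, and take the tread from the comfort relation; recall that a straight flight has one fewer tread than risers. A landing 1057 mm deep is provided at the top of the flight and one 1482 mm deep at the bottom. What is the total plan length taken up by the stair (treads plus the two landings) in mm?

2544 / 167 = 15.23, so 16 risers are needed.
Each riser is 2544/16 = 159 mm (≤ 167 mm).
T = 613 − 2·159 = 295 mm, which satisfies the 254 mm minimum.
Going = (16 − 1) × 295 = 4425 mm.
Enclosure = 4425 + 1057 + 1482 = 6964 mm.

6964 mm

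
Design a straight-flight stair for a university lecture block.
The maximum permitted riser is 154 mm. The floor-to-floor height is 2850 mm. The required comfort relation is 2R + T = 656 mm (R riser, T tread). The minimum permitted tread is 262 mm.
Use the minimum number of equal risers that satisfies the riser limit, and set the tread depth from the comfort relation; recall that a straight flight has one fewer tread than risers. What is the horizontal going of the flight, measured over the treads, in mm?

At most 154 each: 2850/154 = 18.51, giving 19 risers.
Each riser is 2850/19 = 150 mm (≤ 154 mm).
From 2R + T = 656: T = 656 − 300 = 356 mm.
Treads = 19 − 1 = 18; going = 18 × 356 = 6408 mm.

6408 mm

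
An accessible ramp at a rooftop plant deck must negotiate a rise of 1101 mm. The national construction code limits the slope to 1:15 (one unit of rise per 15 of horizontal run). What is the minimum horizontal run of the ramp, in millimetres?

Run = rise × 15 = 1101 × 15 = 16515 mm.

16515 mm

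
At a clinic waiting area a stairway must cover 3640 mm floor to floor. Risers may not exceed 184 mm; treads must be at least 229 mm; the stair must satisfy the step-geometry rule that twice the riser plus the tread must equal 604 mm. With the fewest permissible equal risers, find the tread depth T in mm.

240 mm

⌈3640/184⌉ = 20 risers.
Each riser is 3640/20 = 182 mm (≤ 184 mm).
T = 604 − 2·182 = 240 mm, which satisfies the 229 mm minimum.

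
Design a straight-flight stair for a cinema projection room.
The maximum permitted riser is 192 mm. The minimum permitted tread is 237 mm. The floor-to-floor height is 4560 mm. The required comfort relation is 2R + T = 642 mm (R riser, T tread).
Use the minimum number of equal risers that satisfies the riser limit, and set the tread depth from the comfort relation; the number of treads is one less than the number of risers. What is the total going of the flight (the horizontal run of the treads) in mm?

6026 mm

At most 192 each: 4560/192 = 23.75, giving 24 risers.
R = 4560 ÷ 24 = 190 mm.
From 2R + T = 642: T = 642 − 380 = 262 mm.
Going = (24 − 1) × 262 = 6026 mm.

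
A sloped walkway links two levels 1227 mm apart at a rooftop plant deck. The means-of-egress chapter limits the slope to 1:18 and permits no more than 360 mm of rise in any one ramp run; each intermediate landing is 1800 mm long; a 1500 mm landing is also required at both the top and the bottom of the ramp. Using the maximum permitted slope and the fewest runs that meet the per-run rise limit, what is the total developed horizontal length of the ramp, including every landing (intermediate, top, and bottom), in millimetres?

⌈1227/360⌉ = 4 ramp runs. That means 3 intermediate landings.
Horizontal run for 1227 mm of rise at 1:18 is 1227 × 18 = 22086 mm.
3 intermediate landings contribute 3 × 1800 = 5400 mm.
Top and bottom landings: 2 × 1500 = 3000 mm.
Total = 22086 + 5400 + 3000 = 30486 mm.

30486 mm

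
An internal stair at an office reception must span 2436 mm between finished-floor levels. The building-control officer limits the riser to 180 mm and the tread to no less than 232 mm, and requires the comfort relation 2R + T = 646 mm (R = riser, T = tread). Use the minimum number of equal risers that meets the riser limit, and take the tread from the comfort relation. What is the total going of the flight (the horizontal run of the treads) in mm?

2436 / 180 = 13.533 → round up to 14 risers.
Riser R = 2436 / 14 = 174 mm, within the 180 mm limit.
From 2R + T = 646: T = 646 − 348 = 298 mm.
Treads = 14 − 1 = 13; going = 13 × 298 = 3874 mm.

3874 mm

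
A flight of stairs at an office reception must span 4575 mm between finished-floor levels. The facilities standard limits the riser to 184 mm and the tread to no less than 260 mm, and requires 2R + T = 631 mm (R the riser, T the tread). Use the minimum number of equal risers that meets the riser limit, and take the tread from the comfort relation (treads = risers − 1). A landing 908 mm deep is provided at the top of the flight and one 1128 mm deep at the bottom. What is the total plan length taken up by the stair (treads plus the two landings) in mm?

At most 184 each: 4575/184 = 24.86, giving 25 risers.
Each riser is 4575/25 = 183 mm (≤ 184 mm).
Tread T = 631 − 2 × 183 = 265 mm (≥ 260 mm).
Going = (25 − 1) × 265 = 6360 mm.
Add landings: 6360 + 908 + 1128 = 8396 mm.

8396 mm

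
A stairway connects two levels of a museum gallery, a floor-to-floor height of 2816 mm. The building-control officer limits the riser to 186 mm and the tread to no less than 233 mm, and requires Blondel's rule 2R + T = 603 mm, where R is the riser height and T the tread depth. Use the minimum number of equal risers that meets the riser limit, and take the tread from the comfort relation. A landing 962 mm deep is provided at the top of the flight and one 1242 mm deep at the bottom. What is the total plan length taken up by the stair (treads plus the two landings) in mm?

5969 mm

⌈2816/186⌉ = 16 risers.
R = 2816 ÷ 16 = 176 mm.
Tread T = 603 − 2 × 176 = 251 mm (≥ 233 mm).
16 risers give 15 treads; going = 15 × 251 = 3765 mm.
Enclosure = 3765 + 962 + 1242 = 5969 mm.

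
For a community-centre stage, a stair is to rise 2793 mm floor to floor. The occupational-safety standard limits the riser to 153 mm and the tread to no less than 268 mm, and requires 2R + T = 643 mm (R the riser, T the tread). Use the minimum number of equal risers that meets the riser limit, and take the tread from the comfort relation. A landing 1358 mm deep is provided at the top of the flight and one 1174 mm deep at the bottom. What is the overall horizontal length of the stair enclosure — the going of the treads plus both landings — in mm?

At most 153 each: 2793/153 = 18.25, giving 19 risers.
Each riser is 2793/19 = 147 mm (≤ 153 mm).
T = 643 − 2·147 = 349 mm, which satisfies the 268 mm minimum.
Treads = 19 − 1 = 18; going = 18 × 349 = 6282 mm.
Enclosure = 6282 + 1358 + 1174 = 8814 mm.

8814 mm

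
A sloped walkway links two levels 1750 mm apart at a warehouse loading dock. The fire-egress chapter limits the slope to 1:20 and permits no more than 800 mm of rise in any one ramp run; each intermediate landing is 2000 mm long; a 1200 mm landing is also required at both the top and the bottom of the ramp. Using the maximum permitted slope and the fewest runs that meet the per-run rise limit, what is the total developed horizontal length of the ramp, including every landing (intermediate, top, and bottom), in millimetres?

At most 800 each: 1750/800 = 2.19, giving 3 ramp runs. That means 2 intermediate landings.
Ramp run (horizontal) at 1:20: 1750 × 20 = 35000 mm.
2 intermediate landings contribute 2 × 2000 = 4000 mm.
Top and bottom landings: 2 × 1200 = 2400 mm.
Total = 35000 + 4000 + 2400 = 41400 mm.

41400 mm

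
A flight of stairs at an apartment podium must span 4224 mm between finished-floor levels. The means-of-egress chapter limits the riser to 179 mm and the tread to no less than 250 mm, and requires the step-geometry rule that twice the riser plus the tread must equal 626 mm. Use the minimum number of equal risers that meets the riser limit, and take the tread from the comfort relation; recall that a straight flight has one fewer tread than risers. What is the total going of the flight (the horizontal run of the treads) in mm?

6302 mm

⌈4224/179⌉ = 24 risers.
Riser R = 4224 / 24 = 176 mm, within the 179 mm limit.
Tread T = 626 − 2 × 176 = 274 mm (≥ 250 mm).
Going = (24 − 1) × 274 = 6302 mm.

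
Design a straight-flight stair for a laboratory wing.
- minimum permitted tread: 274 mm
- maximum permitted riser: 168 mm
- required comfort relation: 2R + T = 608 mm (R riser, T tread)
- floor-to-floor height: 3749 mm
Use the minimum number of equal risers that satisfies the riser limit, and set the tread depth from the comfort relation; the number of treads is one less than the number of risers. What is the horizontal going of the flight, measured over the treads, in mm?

At most 168 each: 3749/168 = 22.32, giving 23 risers.
R = 3749 ÷ 23 = 163 mm.
From 2R + T = 608: T = 608 − 326 = 282 mm.
23 risers give 22 treads; going = 22 × 282 = 6204 mm.

6204 mm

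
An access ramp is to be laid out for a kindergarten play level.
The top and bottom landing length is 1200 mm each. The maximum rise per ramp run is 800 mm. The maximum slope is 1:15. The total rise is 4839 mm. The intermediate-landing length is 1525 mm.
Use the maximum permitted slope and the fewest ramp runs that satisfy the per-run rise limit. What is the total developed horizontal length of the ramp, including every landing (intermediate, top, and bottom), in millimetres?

At most 800 each: 4839/800 = 6.05, giving 7 ramp runs. That means 6 intermediate landings.
Ramp run (horizontal) at 1:15: 4839 × 15 = 72585 mm.
Intermediate landings: 6 × 1525 = 9150 mm.
Top and bottom landings: 2 × 1200 = 2400 mm.
Total = 72585 + 9150 + 2400 = 84135 mm.

84135 mm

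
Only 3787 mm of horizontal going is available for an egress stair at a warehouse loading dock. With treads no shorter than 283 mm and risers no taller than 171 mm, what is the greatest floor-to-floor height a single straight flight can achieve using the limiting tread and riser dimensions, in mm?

2394 mm

Treads that fit: ⌊3787 / 283⌋ = 13.
Risers = treads + 1 = 14.
Maximum height = 14 × 171 = 2394 mm.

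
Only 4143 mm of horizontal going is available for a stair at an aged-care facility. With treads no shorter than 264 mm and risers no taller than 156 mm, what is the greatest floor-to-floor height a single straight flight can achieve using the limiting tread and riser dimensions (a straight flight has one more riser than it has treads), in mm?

2496 mm

Treads that fit: ⌊4143 / 264⌋ = 15.
Risers = treads + 1 = 16.
Maximum height = 16 × 156 = 2496 mm.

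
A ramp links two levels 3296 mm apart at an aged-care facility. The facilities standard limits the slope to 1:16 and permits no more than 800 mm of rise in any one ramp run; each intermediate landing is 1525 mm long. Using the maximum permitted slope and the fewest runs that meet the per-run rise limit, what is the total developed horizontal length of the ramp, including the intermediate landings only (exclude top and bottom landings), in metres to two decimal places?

58.84 m

3296 / 800 = 4.12, so 5 ramp runs are needed. That means 4 intermediate landings.
Ramp run (horizontal) at 1:16: 3296 × 16 = 52736 mm.
Intermediate landings: 4 × 1525 = 6100 mm.
Total developed length = 52736 + 6100 = 58836 mm.
= 58.84 m.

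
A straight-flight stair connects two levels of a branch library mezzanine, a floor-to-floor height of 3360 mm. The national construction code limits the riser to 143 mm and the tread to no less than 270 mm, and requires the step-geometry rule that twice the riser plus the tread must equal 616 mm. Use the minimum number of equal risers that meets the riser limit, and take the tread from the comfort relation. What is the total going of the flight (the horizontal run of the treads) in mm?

3360 / 143 = 23.497 → round up to 24 risers.
R = 3360 ÷ 24 = 140 mm.
From 2R + T = 616: T = 616 − 280 = 336 mm.
24 risers give 23 treads; going = 23 × 336 = 7728 mm.

7728 mm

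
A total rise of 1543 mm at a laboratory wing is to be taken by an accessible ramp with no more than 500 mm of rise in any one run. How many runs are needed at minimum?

At most 500 each: 1543/500 = 3.09, giving 4 ramp runs.

4 runs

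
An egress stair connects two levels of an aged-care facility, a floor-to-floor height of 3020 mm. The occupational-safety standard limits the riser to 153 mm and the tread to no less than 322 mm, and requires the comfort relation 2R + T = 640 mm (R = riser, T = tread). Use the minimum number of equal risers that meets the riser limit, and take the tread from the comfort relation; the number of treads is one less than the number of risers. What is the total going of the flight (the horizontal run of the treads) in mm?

3020 / 153 = 19.739 → round up to 20 risers.
Riser R = 3020 / 20 = 151 mm, within the 153 mm limit.
From 2R + T = 640: T = 640 − 302 = 338 mm.
Treads = 20 − 1 = 19; going = 19 × 338 = 6422 mm.

6422 mm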